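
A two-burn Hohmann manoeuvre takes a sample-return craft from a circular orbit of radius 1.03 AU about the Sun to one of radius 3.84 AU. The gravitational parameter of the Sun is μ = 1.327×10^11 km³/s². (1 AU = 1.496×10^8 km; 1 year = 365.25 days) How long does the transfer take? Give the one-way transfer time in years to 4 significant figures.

t = 1.900 years

In km: r₁ = 1.03 × 1.496×10^8 = 1.54088×10^8 km; r₂ = 3.84 × 1.496×10^8 = 5.74464×10^8 km.
Transfer-ellipse semi-major axis a_t = (r₁ + r₂)/2 = (1.54088×10^8 + 5.74464×10^8)/2 = 3.64276×10^8 km.
By Kepler's third law the transfer-orbit period is T = 2π√(a_t³/μ), so t = T/2 = 5.996×10^7 s.
Converting: 5.996×10^7 s ÷ 3.15576×10^7 s/year (365.25 × 86400) = 1.900 years.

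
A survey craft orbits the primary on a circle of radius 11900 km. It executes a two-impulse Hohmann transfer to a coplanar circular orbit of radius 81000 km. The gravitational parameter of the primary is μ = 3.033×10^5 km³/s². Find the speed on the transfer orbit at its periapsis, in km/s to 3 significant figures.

The Hohmann ellipse has a_t = (r₁ + r₂)/2 = 46450 km.
At periapsis, r = 11900 km.
From the vis-viva equation, v = √[μ(2/r − 1/a_t)] = 6.667 km/s.

v = 6.67 km/s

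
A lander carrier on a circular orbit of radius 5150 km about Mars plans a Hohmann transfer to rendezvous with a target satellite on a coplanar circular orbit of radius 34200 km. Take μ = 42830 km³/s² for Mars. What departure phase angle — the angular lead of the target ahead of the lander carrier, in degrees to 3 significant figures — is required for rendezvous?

φ = 101°

Transfer-ellipse semi-major axis a_t = (r₁ + r₂)/2 = (5150 + 34200)/2 = 19675 km.
The half-period of the transfer ellipse is t = π√(a_t³/μ) = 41893.6 s.
Target angular speed ω₂ = √(μ/r₂³) = 3.27216×10^-5 rad/s.
Angle swept by the target during transfer: ω₂·t = 1.3708 rad = 78.54°.
The lander carrier traverses 180° on the transfer ellipse, so the target must lead by 180° − 78.54° = 101°.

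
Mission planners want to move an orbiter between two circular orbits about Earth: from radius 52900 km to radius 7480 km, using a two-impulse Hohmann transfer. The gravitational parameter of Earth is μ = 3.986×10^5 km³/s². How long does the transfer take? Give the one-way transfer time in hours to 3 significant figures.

The Hohmann ellipse has a_t = (r₁ + r₂)/2 = 30190 km.
Half the transfer-orbit period gives t = π√(a_t³/μ) = 26100 s.
Converting: 26100 s ÷ 3600 s/hour = 7.25 hours.

t = 7.25 hours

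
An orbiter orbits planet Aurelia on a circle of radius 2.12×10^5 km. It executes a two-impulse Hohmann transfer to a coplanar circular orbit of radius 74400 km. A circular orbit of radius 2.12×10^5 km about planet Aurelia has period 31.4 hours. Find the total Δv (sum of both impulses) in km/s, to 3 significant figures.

From Kepler's third law T² = 4π²r³/μ at r = 2.12×10^5 km, T = 31.4 hours = 31.4 × 3600 s = 1.1304×10^5 s: μ = 4π²r³/T² = 2.94376×10^7 km³/s².
Transfer-ellipse semi-major axis a_t = (r₁ + r₂)/2 = (2.120×10^5 + 74400)/2 = 1.432×10^5 km.
At r₁ the circular-orbit speed is v₁ = √(μ/r₁) = 11.784 km/s.
On the transfer ellipse at r₁, vis-viva equation gives v_a = √[μ(2/r₁ − 1/a_t)] = 8.4937 km/s.
First burn Δv₁ = |v_a − v₁| = 3.290 km/s.
At r₂, v₂ = √(μ/r₂) = 19.8914 km/s.
Transfer-orbit speed at r₂: v_p = √[μ(2/r₂ − 1/a_t)] = 24.2026 km/s.
Second burn Δv₂ = |v₂ − v_p| = 4.311 km/s.
Δv = Δv₁ + Δv₂ = 3.290 + 4.311 = 7.601 km/s.

Δv = 7.60 km/s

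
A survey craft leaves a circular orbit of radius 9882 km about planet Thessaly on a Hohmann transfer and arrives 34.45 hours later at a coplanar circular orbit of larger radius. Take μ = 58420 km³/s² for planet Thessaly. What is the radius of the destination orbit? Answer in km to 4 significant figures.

r₂ = 80090 km

Transfer time t = 34.45 hours = 1.2402×10^5 s, and t = π√(a_t³/μ).
So a_t = (μ t²/π²)^(1/3) = (58420 × (1.2402×10^5)² / π²)^(1/3) = 44986 km.
Since a_t = (r₁ + r₂)/2, r₂ = 2a_t − r₁ = 2×44986 − 9882 = 80090 km.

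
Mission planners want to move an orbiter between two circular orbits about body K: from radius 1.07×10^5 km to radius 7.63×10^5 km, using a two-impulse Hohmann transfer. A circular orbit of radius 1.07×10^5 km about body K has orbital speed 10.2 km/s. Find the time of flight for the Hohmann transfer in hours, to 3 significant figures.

t = 75.0 hours

From the circular-orbit relation v² = μ/r at r = 1.07×10^5 km: μ = v²r = (10.2)² × 1.07×10^5 = 1.11323×10^7 km³/s².
Transfer-ellipse semi-major axis a_t = (r₁ + r₂)/2 = (1.070×10^5 + 7.630×10^5)/2 = 4.350×10^5 km.
Transfer time t = π√(a_t³/μ) = π√((4.350×10^5)³ / 1.11323×10^7) = 2.701×10^5 s.
Converting: 2.701×10^5 s ÷ 3600 s/hour = 75.0 hours.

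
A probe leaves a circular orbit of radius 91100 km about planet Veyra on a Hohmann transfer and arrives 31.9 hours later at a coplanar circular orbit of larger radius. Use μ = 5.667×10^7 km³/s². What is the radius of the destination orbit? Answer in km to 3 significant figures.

r₂ = 7.55×10^5 km

Transfer time t = 31.9 hours = 1.1484×10^5 s, and t = π√(a_t³/μ).
So a_t = (μ t²/π²)^(1/3) = (5.667×10^7 × (1.1484×10^5)² / π²)^(1/3) = 4.2307×10^5 km.
Since a_t = (r₁ + r₂)/2, r₂ = 2a_t − r₁ = 2×4.2307×10^5 − 91100 = 7.5504×10^5 km.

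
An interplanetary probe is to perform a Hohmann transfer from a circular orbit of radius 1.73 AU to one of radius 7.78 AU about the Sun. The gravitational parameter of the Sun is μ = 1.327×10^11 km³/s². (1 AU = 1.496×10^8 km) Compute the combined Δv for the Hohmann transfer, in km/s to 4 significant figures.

In km: r₁ = 1.73 × 1.496×10^8 = 2.58808×10^8 km; r₂ = 7.78 × 1.496×10^8 = 1.163888×10^9 km.
Transfer-ellipse semi-major axis a_t = (r₁ + r₂)/2 = (2.58808×10^8 + 1.163888×10^9)/2 = 7.11348×10^8 km.
Circular speed at r₁: v₁ = √(μ/r₁) = √(1.327×10^11/2.58808×10^8) = 22.64366 km/s.
Transfer-orbit speed at r₁ (vis-viva): v_p = √[μ(2/r₁ − 1/a_t)] = 28.96417 km/s.
First burn Δv₁ = |v_p − v₁| = 6.321 km/s.
Circular speed at r₂: v₂ = √(μ/r₂) = 10.678 km/s.
Transfer-orbit speed at r₂: v_a = √[μ(2/r₂ − 1/a_t)] = 6.4406 km/s.
Second burn Δv₂ = |v₂ − v_a| = 4.237 km/s.
Δv = Δv₁ + Δv₂ = 6.321 + 4.237 = 10.56 km/s.

Δv = 10.56 km/s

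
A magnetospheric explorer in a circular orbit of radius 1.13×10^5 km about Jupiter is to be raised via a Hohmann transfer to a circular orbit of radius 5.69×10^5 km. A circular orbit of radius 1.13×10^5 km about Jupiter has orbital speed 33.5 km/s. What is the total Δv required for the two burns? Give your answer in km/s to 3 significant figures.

Δv = 16.1 km/s

From the circular-orbit relation v² = μ/r at r = 1.13×10^5 km: μ = v²r = (33.5)² × 1.13×10^5 = 1.26814×10^8 km³/s².
The Hohmann ellipse has a_t = (r₁ + r₂)/2 = 3.410×10^5 km.
At r₁ the circular-orbit speed is v₁ = √(μ/r₁) = 33.500 km/s.
Transfer-orbit speed at r₁ (v² = μ(2/r − 1/a)): v_p = √[μ(2/r₁ − 1/a_t)] = 43.274 km/s.
First burn Δv₁ = |v_p − v₁| = 9.774 km/s.
At r₂, v₂ = √(μ/r₂) = 14.929 km/s.
Transfer-orbit speed at r₂: v_a = √[μ(2/r₂ − 1/a_t)] = 8.5939 km/s.
Second burn Δv₂ = |v₂ − v_a| = 6.335 km/s.
Δv = Δv₁ + Δv₂ = 9.774 + 6.335 = 16.11 km/s.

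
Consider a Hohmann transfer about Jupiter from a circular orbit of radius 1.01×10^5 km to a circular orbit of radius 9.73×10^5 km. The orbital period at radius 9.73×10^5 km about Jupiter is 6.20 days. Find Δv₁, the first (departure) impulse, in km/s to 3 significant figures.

Δv₁ = 12.3 km/s

From Kepler's third law T² = 4π²r³/μ at r = 9.73×10^5 km, T = 6.20 days = 6.20 × 86400 s = 5.3568×10^5 s: μ = 4π²r³/T² = 1.26732×10^8 km³/s².
Transfer-ellipse semi-major axis a_t = (r₁ + r₂)/2 = (1.010×10^5 + 9.730×10^5)/2 = 5.370×10^5 km.
Circular speed at r = 1.010×10^5 km: v_c = √(μ/r) = 35.42 km/s.
Vis-viva on the transfer ellipse at r = 1.010×10^5 km gives v_t = √[μ(2/r − 1/a_t)] = 47.68 km/s.
Δv₁ = |v_t − v_c| = |47.68 − 35.42| = 12.26 km/s.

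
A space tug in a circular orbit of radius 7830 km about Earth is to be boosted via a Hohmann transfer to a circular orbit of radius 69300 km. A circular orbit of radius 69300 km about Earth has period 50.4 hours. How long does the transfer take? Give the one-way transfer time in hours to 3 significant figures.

From Kepler's third law T² = 4π²r³/μ at r = 69300 km, T = 50.4 hours = 50.4 × 3600 s = 1.8144×10^5 s: μ = 4π²r³/T² = 3.99111×10^5 km³/s².
The Hohmann ellipse has a_t = (r₁ + r₂)/2 = 38565 km.
By Kepler's third law the transfer-orbit period is T = 2π√(a_t³/μ), so t = T/2 = 37660 s.
Converting: 37660 s ÷ 3600 s/hour = 10.5 hours.

t = 10.5 hours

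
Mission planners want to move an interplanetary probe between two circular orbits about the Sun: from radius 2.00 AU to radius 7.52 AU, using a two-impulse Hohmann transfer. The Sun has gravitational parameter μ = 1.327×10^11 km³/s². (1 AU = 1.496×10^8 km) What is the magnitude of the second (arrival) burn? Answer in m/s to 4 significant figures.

In km: r₁ = 2.00 × 1.496×10^8 = 2.992×10^8 km; r₂ = 7.52 × 1.496×10^8 = 1.124992×10^9 km.
The Hohmann ellipse has a_t = (r₁ + r₂)/2 = 7.12096×10^8 km.
On the circular orbit at r = 1.124992×10^9 km, v_c = √(μ/r) = 10.861 km/s.
Vis-viva on the transfer ellipse at r = 1.124992×10^9 km gives v_t = √[μ(2/r − 1/a_t)] = 7.0400 km/s.
Δv₂ = |v_t − v_c| = |7.0400 − 10.861| = 3.821 km/s.

Δv₂ = 3821 m/s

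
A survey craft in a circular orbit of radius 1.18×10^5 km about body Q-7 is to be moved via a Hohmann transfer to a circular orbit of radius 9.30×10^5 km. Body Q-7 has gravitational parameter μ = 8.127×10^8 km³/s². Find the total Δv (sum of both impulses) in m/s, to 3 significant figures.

Δv = 43100 m/s

Semi-major axis of the transfer orbit: a_t = (1.180×10^5 + 9.300×10^5)/2 = 5.240×10^5 km.
Circular speed at r₁: v₁ = √(μ/r₁) = √(8.127×10^8/1.180×10^5) = 82.990 km/s.
On the transfer ellipse at r₁, vis-viva equation gives v_p = √[μ(2/r₁ − 1/a_t)] = 110.56 km/s.
First burn Δv₁ = |v_p − v₁| = 27.57 km/s.
Circular speed at r₂: v₂ = √(μ/r₂) = 29.56 km/s.
Transfer-orbit speed at r₂: v_a = √[μ(2/r₂ − 1/a_t)] = 14.03 km/s.
Second burn Δv₂ = |v₂ − v_a| = 15.53 km/s.
Δv = Δv₁ + Δv₂ = 27.57 + 15.53 = 43.10 km/s.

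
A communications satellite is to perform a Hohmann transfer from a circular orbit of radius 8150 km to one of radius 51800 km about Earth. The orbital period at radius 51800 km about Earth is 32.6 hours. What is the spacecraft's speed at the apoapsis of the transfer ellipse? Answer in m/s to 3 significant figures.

v = 1450 m/s

From Kepler's third law T² = 4π²r³/μ at r = 51800 km, T = 32.6 hours = 32.6 × 3600 s = 1.1736×10^5 s: μ = 4π²r³/T² = 3.98390×10^5 km³/s².
The Hohmann ellipse has a_t = (r₁ + r₂)/2 = 29975 km.
At apoapsis, r = 51800 km.
Vis-viva: v = √[μ(2/r − 1/a_t)] = √[3.98390×10^5 × (2/51800 − 1/29975)] = 1.446 km/s.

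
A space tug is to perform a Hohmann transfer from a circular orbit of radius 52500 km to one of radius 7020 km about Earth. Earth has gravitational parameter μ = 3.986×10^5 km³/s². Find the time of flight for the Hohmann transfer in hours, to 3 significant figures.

t = 7.10 hours

Transfer-ellipse semi-major axis a_t = (r₁ + r₂)/2 = (52500 + 7020)/2 = 29760 km.
By Kepler's third law the transfer-orbit period is T = 2π√(a_t³/μ), so t = T/2 = 25550 s.
Converting: 25550 s ÷ 3600 s/hour = 7.10 hours.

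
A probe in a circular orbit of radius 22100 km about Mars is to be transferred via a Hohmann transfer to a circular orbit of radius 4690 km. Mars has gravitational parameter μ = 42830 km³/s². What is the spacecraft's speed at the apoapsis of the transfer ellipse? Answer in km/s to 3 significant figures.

v = 0.824 km/s

Semi-major axis of the transfer orbit: a_t = (22100 + 4690)/2 = 13395 km.
The apoapsis of the transfer ellipse is at r = 22100 km.
Vis-viva: v = √[μ(2/r − 1/a_t)] = √[42830 × (2/22100 − 1/13395)] = 0.8237 km/s.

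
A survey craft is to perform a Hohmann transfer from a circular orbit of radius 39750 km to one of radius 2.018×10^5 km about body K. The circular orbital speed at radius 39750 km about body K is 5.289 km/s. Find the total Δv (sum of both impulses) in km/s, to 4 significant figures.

From the circular-orbit relation v² = μ/r at r = 39750 km: μ = v²r = (5.289)² × 39750 = 1.11195×10^6 km³/s².
Transfer-ellipse semi-major axis a_t = (r₁ + r₂)/2 = (39750 + 2.018×10^5)/2 = 1.20775×10^5 km.
Circular speed at r₁: v₁ = √(μ/r₁) = √(1.11195×10^6/39750) = 5.2890 km/s.
On the transfer ellipse at r₁, vis-viva gives v_p = √[μ(2/r₁ − 1/a_t)] = 6.8367 km/s.
First burn Δv₁ = |v_p − v₁| = 1.5477 km/s.
Circular speed at r₂: v₂ = √(μ/r₂) = 2.3474 km/s.
Transfer-orbit speed at r₂: v_a = √[μ(2/r₂ − 1/a_t)] = 1.3467 km/s.
Second burn Δv₂ = |v₂ − v_a| = 1.0007 km/s.
Δv = Δv₁ + Δv₂ = 1.5477 + 1.0007 = 2.548 km/s.

Δv = 2.548 km/s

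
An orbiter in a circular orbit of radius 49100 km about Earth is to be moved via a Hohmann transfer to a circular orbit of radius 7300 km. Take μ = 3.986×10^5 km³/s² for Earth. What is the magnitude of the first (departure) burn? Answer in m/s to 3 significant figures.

Semi-major axis of the transfer orbit: a_t = (49100 + 7300)/2 = 28200 km.
Circular speed at r = 49100 km: v_c = √(μ/r) = 2.84923 km/s.
Vis-viva on the transfer ellipse at r = 49100 km gives v_t = √[μ(2/r − 1/a_t)] = 1.44966 km/s.
Δv₁ = |v_t − v_c| = |1.44966 − 2.84923| = 1.400 km/s.

Δv₁ = 1400 m/s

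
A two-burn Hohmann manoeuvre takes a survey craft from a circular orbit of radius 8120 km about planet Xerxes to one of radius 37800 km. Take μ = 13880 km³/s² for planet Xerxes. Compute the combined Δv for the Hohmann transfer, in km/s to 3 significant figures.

Semi-major axis of the transfer orbit: a_t = (8120 + 37800)/2 = 22960 km.
At r₁ the circular-orbit speed is v₁ = √(μ/r₁) = 1.30742 km/s.
Transfer-orbit speed at r₁ (vis-viva): v_p = √[μ(2/r₁ − 1/a_t)] = 1.67755 km/s.
First burn Δv₁ = |v_p − v₁| = 0.3701 km/s.
At r₂, v₂ = √(μ/r₂) = 0.6060 km/s.
Transfer-orbit speed at r₂: v_a = √[μ(2/r₂ − 1/a_t)] = 0.3604 km/s.
Second burn Δv₂ = |v₂ − v_a| = 0.2456 km/s.
Δv = Δv₁ + Δv₂ = 0.3701 + 0.2456 = 0.6157 km/s.

Δv = 0.616 km/s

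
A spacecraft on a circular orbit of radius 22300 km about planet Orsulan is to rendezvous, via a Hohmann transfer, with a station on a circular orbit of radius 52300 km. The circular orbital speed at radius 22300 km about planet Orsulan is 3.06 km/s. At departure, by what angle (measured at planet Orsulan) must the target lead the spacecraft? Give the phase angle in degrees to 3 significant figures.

φ = 71.6°

From the circular-orbit relation v² = μ/r at r = 22300 km: μ = v²r = (3.06)² × 22300 = 2.08808×10^5 km³/s².
Semi-major axis of the transfer orbit: a_t = (22300 + 52300)/2 = 37300 km.
The half-period of the transfer ellipse is t = π√(a_t³/μ) = 49527 s.
Target angular speed ω₂ = √(μ/r₂³) = 3.8205×10^-5 rad/s.
Angle swept by the target during transfer: ω₂·t = 1.892 rad = 108.4°.
The spacecraft traverses 180° on the transfer ellipse, so the target must lead by 180° − 108.4° = 71.6°.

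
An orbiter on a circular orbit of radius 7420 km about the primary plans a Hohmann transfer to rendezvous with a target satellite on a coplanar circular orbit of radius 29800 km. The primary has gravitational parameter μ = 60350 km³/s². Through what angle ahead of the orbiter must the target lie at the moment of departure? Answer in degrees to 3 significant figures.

φ = 91.2°

The Hohmann ellipse has a_t = (r₁ + r₂)/2 = 18610 km.
The half-period of the transfer ellipse is t = π√(a_t³/μ) = 32470 s.
The target's mean motion on its circular orbit is ω₂ = √(μ/r₂³) = 4.775×10^-5 rad/s.
Angle swept by the target during transfer: ω₂·t = 1.5504 rad = 88.83°.
Arrival is 180° from departure on the ellipse, so φ = 180° − 88.83° = 91.2°.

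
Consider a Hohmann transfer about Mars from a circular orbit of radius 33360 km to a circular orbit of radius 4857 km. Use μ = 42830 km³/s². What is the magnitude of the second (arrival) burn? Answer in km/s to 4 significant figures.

The Hohmann ellipse has a_t = (r₁ + r₂)/2 = 19108.5 km.
On the circular orbit at r = 4857 km, v_c = √(μ/r) = 2.9695 km/s.
Vis-viva on the transfer ellipse at r = 4857 km gives v_t = √[μ(2/r − 1/a_t)] = 3.9236 km/s.
Δv₂ = |v_t − v_c| = |3.9236 − 2.9695| = 0.9541 km/s.

Δv₂ = 0.9541 km/s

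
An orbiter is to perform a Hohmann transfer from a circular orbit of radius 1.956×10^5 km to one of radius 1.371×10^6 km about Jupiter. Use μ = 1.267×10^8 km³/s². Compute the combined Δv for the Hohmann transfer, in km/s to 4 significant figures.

Δv = 13.03 km/s

Semi-major axis of the transfer orbit: a_t = (1.956×10^5 + 1.371×10^6)/2 = 7.833×10^5 km.
At r₁ the circular-orbit speed is v₁ = √(μ/r₁) = 25.45 km/s.
On the transfer ellipse at r₁, vis-viva gives v_p = √[μ(2/r₁ − 1/a_t)] = 33.67 km/s.
First burn Δv₁ = |v_p − v₁| = 8.220 km/s.
At r₂, v₂ = √(μ/r₂) = 9.613 km/s.
Transfer-orbit speed at r₂: v_a = √[μ(2/r₂ − 1/a_t)] = 4.804 km/s.
Second burn Δv₂ = |v₂ − v_a| = 4.809 km/s.
Total Δv = Δv₁ + Δv₂ = 13.03 km/s.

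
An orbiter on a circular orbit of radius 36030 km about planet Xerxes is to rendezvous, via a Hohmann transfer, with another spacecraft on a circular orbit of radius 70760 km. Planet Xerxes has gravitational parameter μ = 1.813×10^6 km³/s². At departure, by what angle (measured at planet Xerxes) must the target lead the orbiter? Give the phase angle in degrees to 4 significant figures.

φ = 62.01°

The Hohmann ellipse has a_t = (r₁ + r₂)/2 = 53395 km.
Transfer time t = π√(a_t³/μ) = 28790 s.
Target angular speed ω₂ = √(μ/r₂³) = 7.153×10^-5 rad/s.
Angle swept by the target during transfer: ω₂·t = 2.0593 rad = 117.99°.
Arrival is 180° from departure on the ellipse, so φ = 180° − 117.99° = 62.01°.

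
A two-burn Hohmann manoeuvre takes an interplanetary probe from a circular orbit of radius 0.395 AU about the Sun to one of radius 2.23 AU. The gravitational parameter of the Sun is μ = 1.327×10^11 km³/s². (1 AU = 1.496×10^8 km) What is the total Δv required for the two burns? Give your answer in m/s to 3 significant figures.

Δv = 23400 m/s

In km: r₁ = 0.395 × 1.496×10^8 = 5.9092×10^7 km; r₂ = 2.23 × 1.496×10^8 = 3.33608×10^8 km.
The Hohmann ellipse has a_t = (r₁ + r₂)/2 = 1.9635×10^8 km.
Circular speed at r₁: v₁ = √(μ/r₁) = √(1.327×10^11/5.9092×10^7) = 47.39 km/s.
On the transfer ellipse at r₁, vis-viva equation gives v_p = √[μ(2/r₁ − 1/a_t)] = 61.77 km/s.
First burn Δv₁ = |v_p − v₁| = 14.38 km/s.
Circular speed at r₂: v₂ = √(μ/r₂) = 19.944 km/s.
Transfer-orbit speed at r₂: v_a = √[μ(2/r₂ − 1/a_t)] = 10.941 km/s.
Second burn Δv₂ = |v₂ − v_a| = 9.003 km/s.
Δv = Δv₁ + Δv₂ = 14.38 + 9.003 = 23.38 km/s.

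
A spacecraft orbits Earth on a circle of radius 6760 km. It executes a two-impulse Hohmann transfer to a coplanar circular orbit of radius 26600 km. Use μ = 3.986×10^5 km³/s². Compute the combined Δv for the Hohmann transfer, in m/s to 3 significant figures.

Transfer-ellipse semi-major axis a_t = (r₁ + r₂)/2 = (6760 + 26600)/2 = 16680 km.
At r₁ the circular-orbit speed is v₁ = √(μ/r₁) = 7.679 km/s.
On the transfer ellipse at r₁, v² = μ(2/r − 1/a) gives v_p = √[μ(2/r₁ − 1/a_t)] = 9.697 km/s.
First burn Δv₁ = |v_p − v₁| = 2.018 km/s.
At r₂, v₂ = √(μ/r₂) = 3.871 km/s.
Transfer-orbit speed at r₂: v_a = √[μ(2/r₂ − 1/a_t)] = 2.464 km/s.
Second burn Δv₂ = |v₂ − v_a| = 1.407 km/s.
Total Δv = Δv₁ + Δv₂ = 3.425 km/s.

Δv = 3420 m/s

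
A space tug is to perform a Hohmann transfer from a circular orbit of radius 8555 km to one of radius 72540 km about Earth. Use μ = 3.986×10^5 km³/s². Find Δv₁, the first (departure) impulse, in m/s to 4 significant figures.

Semi-major axis of the transfer orbit: a_t = (8555 + 72540)/2 = 40547.5 km.
Circular speed at r = 8555 km: v_c = √(μ/r) = 6.826 km/s.
Transfer-orbit speed at the same r (vis-viva, a = a_t): v_t = √[μ(2/r − 1/a_t)] = 9.130 km/s.
Δv₁ = |v_t − v_c| = |9.130 − 6.826| = 2.304 km/s.

Δv₁ = 2304 m/s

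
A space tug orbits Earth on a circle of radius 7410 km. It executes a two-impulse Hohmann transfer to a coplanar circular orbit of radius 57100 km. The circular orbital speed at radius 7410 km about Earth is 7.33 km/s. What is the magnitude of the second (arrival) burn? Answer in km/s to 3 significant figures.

Δv₂ = 1.37 km/s

From the circular-orbit relation v² = μ/r at r = 7410 km: μ = v²r = (7.33)² × 7410 = 3.98131×10^5 km³/s².
Transfer-ellipse semi-major axis a_t = (r₁ + r₂)/2 = (7410 + 57100)/2 = 32255 km.
Circular speed at r = 57100 km: v_c = √(μ/r) = 2.641 km/s.
Transfer-orbit speed at the same r (vis-viva, a = a_t): v_t = √[μ(2/r − 1/a_t)] = 1.266 km/s.
Δv₂ = |v_t − v_c| = |1.266 − 2.641| = 1.375 km/s.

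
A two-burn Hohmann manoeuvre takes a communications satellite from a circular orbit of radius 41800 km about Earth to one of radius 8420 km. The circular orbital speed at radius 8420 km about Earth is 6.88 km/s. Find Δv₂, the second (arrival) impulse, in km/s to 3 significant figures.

Δv₂ = 2.00 km/s

From the circular-orbit relation v² = μ/r at r = 8420 km: μ = v²r = (6.88)² × 8420 = 3.98556×10^5 km³/s².
Transfer-ellipse semi-major axis a_t = (r₁ + r₂)/2 = (41800 + 8420)/2 = 25110 km.
Circular speed at r = 8420 km: v_c = √(μ/r) = 6.880 km/s.
Transfer-orbit speed at the same r (vis-viva, a = a_t): v_t = √[μ(2/r − 1/a_t)] = 8.877 km/s.
Δv₂ = |v_t − v_c| = |8.877 − 6.880| = 1.997 km/s.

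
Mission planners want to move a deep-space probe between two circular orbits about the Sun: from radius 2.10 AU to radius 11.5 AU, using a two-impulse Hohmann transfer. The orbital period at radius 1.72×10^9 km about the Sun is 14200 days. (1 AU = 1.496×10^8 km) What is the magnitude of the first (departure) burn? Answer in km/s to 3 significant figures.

From Kepler's third law T² = 4π²r³/μ at r = 1.72×10^9 km, T = 14200 days = 14200 × 86400 s = 1.22688×10^9 s: μ = 4π²r³/T² = 1.33457×10^11 km³/s².
In km: r₁ = 2.10 × 1.496×10^8 = 3.1416×10^8 km; r₂ = 11.5 × 1.496×10^8 = 1.7204×10^9 km.
Semi-major axis of the transfer orbit: a_t = (3.1416×10^8 + 1.7204×10^9)/2 = 1.01728×10^9 km.
Circular speed at r = 3.1416×10^8 km: v_c = √(μ/r) = 20.6108 km/s.
Vis-viva on the transfer ellipse at r = 3.1416×10^8 km gives v_t = √[μ(2/r − 1/a_t)] = 26.8034 km/s.
Δv₁ = |v_t − v_c| = |26.8034 − 20.6108| = 6.193 km/s.

Δv₁ = 6.19 km/s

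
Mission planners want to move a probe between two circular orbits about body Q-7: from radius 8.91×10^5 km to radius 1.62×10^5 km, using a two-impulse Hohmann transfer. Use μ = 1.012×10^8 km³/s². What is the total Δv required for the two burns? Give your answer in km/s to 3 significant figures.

The Hohmann ellipse has a_t = (r₁ + r₂)/2 = 5.265×10^5 km.
At r₁ the circular-orbit speed is v₁ = √(μ/r₁) = 10.6574 km/s.
Transfer-orbit speed at r₁ (vis-viva equation): v_a = √[μ(2/r₁ − 1/a_t)] = 5.91166 km/s.
First burn Δv₁ = |v_a − v₁| = 4.746 km/s.
Circular speed at r₂: v₂ = √(μ/r₂) = 24.99 km/s.
Transfer-orbit speed at r₂: v_p = √[μ(2/r₂ − 1/a_t)] = 32.51 km/s.
Second burn Δv₂ = |v₂ − v_p| = 7.520 km/s.
Δv = Δv₁ + Δv₂ = 4.746 + 7.520 = 12.27 km/s.

Δv = 12.3 km/s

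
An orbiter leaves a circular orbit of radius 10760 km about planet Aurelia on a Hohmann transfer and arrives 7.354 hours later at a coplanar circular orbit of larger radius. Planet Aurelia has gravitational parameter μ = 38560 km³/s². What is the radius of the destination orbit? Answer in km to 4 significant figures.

Transfer time t = 7.354 hours = 26474.4 s, and t = π√(a_t³/μ).
So a_t = (μ t²/π²)^(1/3) = (38560 × (26474.4)² / π²)^(1/3) = 13990 km.
Since a_t = (r₁ + r₂)/2, r₂ = 2a_t − r₁ = 2×13990 − 10760 = 17220 km.

r₂ = 17220 km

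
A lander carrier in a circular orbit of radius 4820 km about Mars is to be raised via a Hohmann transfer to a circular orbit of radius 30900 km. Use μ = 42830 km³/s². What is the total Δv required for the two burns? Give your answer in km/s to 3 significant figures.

Δv = 1.51 km/s

Semi-major axis of the transfer orbit: a_t = (4820 + 30900)/2 = 17860 km.
At r₁ the circular-orbit speed is v₁ = √(μ/r₁) = 2.981 km/s.
Transfer-orbit speed at r₁ (v² = μ(2/r − 1/a)): v_p = √[μ(2/r₁ − 1/a_t)] = 3.921 km/s.
First burn Δv₁ = |v_p − v₁| = 0.9400 km/s.
Circular speed at r₂: v₂ = √(μ/r₂) = 1.1773 km/s.
Transfer-orbit speed at r₂: v_a = √[μ(2/r₂ − 1/a_t)] = 0.61161 km/s.
Second burn Δv₂ = |v₂ − v_a| = 0.5657 km/s.
Total Δv = Δv₁ + Δv₂ = 1.506 km/s.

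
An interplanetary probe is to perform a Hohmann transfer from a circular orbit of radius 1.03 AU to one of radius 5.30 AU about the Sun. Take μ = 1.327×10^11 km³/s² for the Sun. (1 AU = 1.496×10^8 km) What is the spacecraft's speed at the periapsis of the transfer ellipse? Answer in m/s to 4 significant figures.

In km: r₁ = 1.03 × 1.496×10^8 = 1.54088×10^8 km; r₂ = 5.30 × 1.496×10^8 = 7.9288×10^8 km.
Transfer-ellipse semi-major axis a_t = (r₁ + r₂)/2 = (1.54088×10^8 + 7.9288×10^8)/2 = 4.73484×10^8 km.
The periapsis of the transfer ellipse is at r = 1.54088×10^8 km.
Applying v² = μ(2/r − 1/a_t): v = 37.98 km/s.

v = 37980 m/s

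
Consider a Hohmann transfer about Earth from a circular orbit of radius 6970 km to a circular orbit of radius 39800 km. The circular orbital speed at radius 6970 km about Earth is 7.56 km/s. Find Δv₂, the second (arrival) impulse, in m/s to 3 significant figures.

From the circular-orbit relation v² = μ/r at r = 6970 km: μ = v²r = (7.56)² × 6970 = 3.98361×10^5 km³/s².
The Hohmann ellipse has a_t = (r₁ + r₂)/2 = 23385 km.
On the circular orbit at r = 39800 km, v_c = √(μ/r) = 3.164 km/s.
Vis-viva on the transfer ellipse at r = 39800 km gives v_t = √[μ(2/r − 1/a_t)] = 1.727 km/s.
Δv₂ = |v_t − v_c| = |1.727 − 3.164| = 1.437 km/s.

Δv₂ = 1440 m/s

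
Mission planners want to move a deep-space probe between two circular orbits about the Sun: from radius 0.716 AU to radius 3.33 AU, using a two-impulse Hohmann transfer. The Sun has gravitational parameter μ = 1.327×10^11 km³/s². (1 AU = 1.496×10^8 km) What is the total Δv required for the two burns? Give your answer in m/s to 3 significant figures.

In km: r₁ = 0.716 × 1.496×10^8 = 1.071136×10^8 km; r₂ = 3.33 × 1.496×10^8 = 4.98168×10^8 km.
Transfer-ellipse semi-major axis a_t = (r₁ + r₂)/2 = (1.071136×10^8 + 4.98168×10^8)/2 = 3.026408×10^8 km.
Circular speed at r₁: v₁ = √(μ/r₁) = √(1.327×10^11/1.071136×10^8) = 35.1976 km/s.
Transfer-orbit speed at r₁ (v² = μ(2/r − 1/a)): v_p = √[μ(2/r₁ − 1/a_t)] = 45.1583 km/s.
First burn Δv₁ = |v_p − v₁| = 9.961 km/s.
Circular speed at r₂: v₂ = √(μ/r₂) = 16.321 km/s.
Transfer-orbit speed at r₂: v_a = √[μ(2/r₂ − 1/a_t)] = 9.7097 km/s.
Second burn Δv₂ = |v₂ − v_a| = 6.611 km/s.
Δv = Δv₁ + Δv₂ = 9.961 + 6.611 = 16.57 km/s.

Δv = 16600 m/s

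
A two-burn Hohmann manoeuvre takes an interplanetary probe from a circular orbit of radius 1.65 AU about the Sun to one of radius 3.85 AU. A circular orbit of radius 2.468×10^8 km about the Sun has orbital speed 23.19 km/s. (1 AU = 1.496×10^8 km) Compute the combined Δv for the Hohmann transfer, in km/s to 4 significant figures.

Δv = 7.670 km/s

From the circular-orbit relation v² = μ/r at r = 2.468×10^8 km: μ = v²r = (23.19)² × 2.468×10^8 = 1.32723×10^11 km³/s².
In km: r₁ = 1.65 × 1.496×10^8 = 2.4684×10^8 km; r₂ = 3.85 × 1.496×10^8 = 5.7596×10^8 km.
The Hohmann ellipse has a_t = (r₁ + r₂)/2 = 4.114×10^8 km.
Circular speed at r₁: v₁ = √(μ/r₁) = √(1.32723×10^11/2.4684×10^8) = 23.18812 km/s.
Transfer-orbit speed at r₁ (vis-viva): v_p = √[μ(2/r₁ − 1/a_t)] = 27.43655 km/s.
First burn Δv₁ = |v_p − v₁| = 4.248 km/s.
At r₂, v₂ = √(μ/r₂) = 15.1802 km/s.
Transfer-orbit speed at r₂: v_a = √[μ(2/r₂ − 1/a_t)] = 11.7585 km/s.
Second burn Δv₂ = |v₂ − v_a| = 3.422 km/s.
Δv = Δv₁ + Δv₂ = 4.248 + 3.422 = 7.670 km/s.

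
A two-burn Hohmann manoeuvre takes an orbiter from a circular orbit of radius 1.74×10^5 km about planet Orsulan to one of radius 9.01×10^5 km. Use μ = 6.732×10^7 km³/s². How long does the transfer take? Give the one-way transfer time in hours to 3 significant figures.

t = 41.9 hours

The Hohmann ellipse has a_t = (r₁ + r₂)/2 = 5.375×10^5 km.
Half the transfer-orbit period gives t = π√(a_t³/μ) = 1.509×10^5 s.
Converting: 1.509×10^5 s ÷ 3600 s/hour = 41.9 hours.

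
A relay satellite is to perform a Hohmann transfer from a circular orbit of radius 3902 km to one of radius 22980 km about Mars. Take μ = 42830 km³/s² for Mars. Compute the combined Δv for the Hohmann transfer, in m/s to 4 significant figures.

Δv = 1649 m/s

The Hohmann ellipse has a_t = (r₁ + r₂)/2 = 13441 km.
At r₁ the circular-orbit speed is v₁ = √(μ/r₁) = 3.313 km/s.
On the transfer ellipse at r₁, vis-viva gives v_p = √[μ(2/r₁ − 1/a_t)] = 4.332 km/s.
First burn Δv₁ = |v_p − v₁| = 1.019 km/s.
Circular speed at r₂: v₂ = √(μ/r₂) = 1.3652 km/s.
Transfer-orbit speed at r₂: v_a = √[μ(2/r₂ − 1/a_t)] = 0.73557 km/s.
Second burn Δv₂ = |v₂ − v_a| = 0.6296 km/s.
Total Δv = Δv₁ + Δv₂ = 1.649 km/s.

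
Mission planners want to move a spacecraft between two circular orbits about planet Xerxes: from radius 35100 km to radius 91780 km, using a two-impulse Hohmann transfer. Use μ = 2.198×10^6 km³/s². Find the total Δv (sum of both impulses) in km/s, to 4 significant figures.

Δv = 2.858 km/s

Transfer-ellipse semi-major axis a_t = (r₁ + r₂)/2 = (35100 + 91780)/2 = 63440 km.
At r₁ the circular-orbit speed is v₁ = √(μ/r₁) = 7.91335 km/s.
Transfer-orbit speed at r₁ (vis-viva): v_p = √[μ(2/r₁ − 1/a_t)] = 9.51815 km/s.
First burn Δv₁ = |v_p − v₁| = 1.6048 km/s.
At r₂, v₂ = √(μ/r₂) = 4.8937 km/s.
Transfer-orbit speed at r₂: v_a = √[μ(2/r₂ − 1/a_t)] = 3.6401 km/s.
Second burn Δv₂ = |v₂ − v_a| = 1.2536 km/s.
Total Δv = Δv₁ + Δv₂ = 2.858 km/s.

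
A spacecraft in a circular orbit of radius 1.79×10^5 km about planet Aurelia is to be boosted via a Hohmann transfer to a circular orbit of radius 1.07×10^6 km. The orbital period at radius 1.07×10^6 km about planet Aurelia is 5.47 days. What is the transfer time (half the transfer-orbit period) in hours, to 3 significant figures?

From Kepler's third law T² = 4π²r³/μ at r = 1.07×10^6 km, T = 5.47 days = 5.47 × 86400 s = 4.72608×10^5 s: μ = 4π²r³/T² = 2.16525×10^8 km³/s².
Semi-major axis of the transfer orbit: a_t = (1.790×10^5 + 1.070×10^6)/2 = 6.245×10^5 km.
Transfer time t = π√(a_t³/μ) = π√((6.245×10^5)³ / 2.16525×10^8) = 1.054×10^5 s.
Converting: 1.054×10^5 s ÷ 3600 s/hour = 29.3 hours.

t = 29.3 hours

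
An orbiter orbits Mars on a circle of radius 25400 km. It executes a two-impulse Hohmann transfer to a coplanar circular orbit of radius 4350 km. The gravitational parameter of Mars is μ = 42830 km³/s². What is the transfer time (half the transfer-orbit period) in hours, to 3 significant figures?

t = 7.65 hours

Transfer-ellipse semi-major axis a_t = (r₁ + r₂)/2 = (25400 + 4350)/2 = 14875 km.
By Kepler's third law the transfer-orbit period is T = 2π√(a_t³/μ), so t = T/2 = 27540 s.
Converting: 27540 s ÷ 3600 s/hour = 7.65 hours.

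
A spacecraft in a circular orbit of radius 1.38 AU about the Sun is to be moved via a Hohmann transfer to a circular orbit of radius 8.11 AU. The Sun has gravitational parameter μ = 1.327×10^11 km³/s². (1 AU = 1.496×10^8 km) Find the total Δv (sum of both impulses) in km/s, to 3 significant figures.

In km: r₁ = 1.38 × 1.496×10^8 = 2.06448×10^8 km; r₂ = 8.11 × 1.496×10^8 = 1.213256×10^9 km.
The Hohmann ellipse has a_t = (r₁ + r₂)/2 = 7.09852×10^8 km.
Circular speed at r₁: v₁ = √(μ/r₁) = √(1.327×10^11/2.06448×10^8) = 25.353 km/s.
Transfer-orbit speed at r₁ (v² = μ(2/r − 1/a)): v_p = √[μ(2/r₁ − 1/a_t)] = 33.145 km/s.
First burn Δv₁ = |v_p − v₁| = 7.792 km/s.
Circular speed at r₂: v₂ = √(μ/r₂) = 10.458 km/s.
Transfer-orbit speed at r₂: v_a = √[μ(2/r₂ − 1/a_t)] = 5.6400 km/s.
Second burn Δv₂ = |v₂ − v_a| = 4.818 km/s.
Δv = Δv₁ + Δv₂ = 7.792 + 4.818 = 12.61 km/s.

Δv = 12.6 km/s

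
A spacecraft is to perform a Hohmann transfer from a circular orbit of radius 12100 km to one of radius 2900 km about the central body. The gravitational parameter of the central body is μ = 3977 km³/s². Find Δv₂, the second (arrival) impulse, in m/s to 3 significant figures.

Δv₂ = 316 m/s

Transfer-ellipse semi-major axis a_t = (r₁ + r₂)/2 = (12100 + 2900)/2 = 7500 km.
On the circular orbit at r = 2900 km, v_c = √(μ/r) = 1.17106 km/s.
Transfer-orbit speed at the same r (vis-viva, a = a_t): v_t = √[μ(2/r − 1/a_t)] = 1.48744 km/s.
Δv₂ = |v_t − v_c| = |1.48744 − 1.17106| = 0.3164 km/s.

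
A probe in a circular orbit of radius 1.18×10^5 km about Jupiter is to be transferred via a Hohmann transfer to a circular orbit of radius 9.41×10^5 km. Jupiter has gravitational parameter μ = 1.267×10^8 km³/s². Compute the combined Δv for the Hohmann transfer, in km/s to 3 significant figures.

Δv = 17.0 km/s

Transfer-ellipse semi-major axis a_t = (r₁ + r₂)/2 = (1.180×10^5 + 9.410×10^5)/2 = 5.295×10^5 km.
At r₁ the circular-orbit speed is v₁ = √(μ/r₁) = 32.77 km/s.
On the transfer ellipse at r₁, vis-viva equation gives v_p = √[μ(2/r₁ − 1/a_t)] = 43.68 km/s.
First burn Δv₁ = |v_p − v₁| = 10.91 km/s.
At r₂, v₂ = √(μ/r₂) = 11.604 km/s.
Transfer-orbit speed at r₂: v_a = √[μ(2/r₂ − 1/a_t)] = 5.4777 km/s.
Second burn Δv₂ = |v₂ − v_a| = 6.126 km/s.
Total Δv = Δv₁ + Δv₂ = 17.04 km/s.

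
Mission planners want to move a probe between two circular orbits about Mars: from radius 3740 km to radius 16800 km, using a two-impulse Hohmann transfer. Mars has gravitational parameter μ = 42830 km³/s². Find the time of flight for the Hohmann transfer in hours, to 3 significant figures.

t = 4.39 hours

Semi-major axis of the transfer orbit: a_t = (3740 + 16800)/2 = 10270 km.
Transfer time t = π√(a_t³/μ) = π√((10270)³ / 42830) = 15800 s.
Converting: 15800 s ÷ 3600 s/hour = 4.39 hours.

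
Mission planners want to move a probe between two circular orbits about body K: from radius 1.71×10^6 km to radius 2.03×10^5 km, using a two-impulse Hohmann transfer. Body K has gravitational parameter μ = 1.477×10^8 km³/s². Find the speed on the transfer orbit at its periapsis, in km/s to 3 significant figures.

Semi-major axis of the transfer orbit: a_t = (1.710×10^6 + 2.030×10^5)/2 = 9.565×10^5 km.
The periapsis of the transfer ellipse is at r = 2.030×10^5 km.
Applying v² = μ(2/r − 1/a_t): v = 36.07 km/s.

v = 36.1 km/s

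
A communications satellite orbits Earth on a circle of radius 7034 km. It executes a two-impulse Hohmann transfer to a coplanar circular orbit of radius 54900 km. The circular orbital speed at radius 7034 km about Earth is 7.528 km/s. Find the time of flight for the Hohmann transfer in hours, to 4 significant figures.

t = 7.532 hours

From the circular-orbit relation v² = μ/r at r = 7034 km: μ = v²r = (7.528)² × 7034 = 3.98622×10^5 km³/s².
Transfer-ellipse semi-major axis a_t = (r₁ + r₂)/2 = (7034 + 54900)/2 = 30967 km.
By Kepler's third law the transfer-orbit period is T = 2π√(a_t³/μ), so t = T/2 = 27116 s.
Converting: 27116 s ÷ 3600 s/hour = 7.532 hours.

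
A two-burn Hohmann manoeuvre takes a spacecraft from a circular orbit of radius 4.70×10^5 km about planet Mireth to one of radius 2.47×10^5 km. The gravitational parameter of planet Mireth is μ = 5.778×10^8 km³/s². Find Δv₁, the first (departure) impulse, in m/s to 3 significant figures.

Δv₁ = 5960 m/s

Transfer-ellipse semi-major axis a_t = (r₁ + r₂)/2 = (4.700×10^5 + 2.470×10^5)/2 = 3.585×10^5 km.
Circular speed at r = 4.700×10^5 km: v_c = √(μ/r) = 35.062 km/s.
Vis-viva on the transfer ellipse at r = 4.700×10^5 km gives v_t = √[μ(2/r − 1/a_t)] = 29.103 km/s.
Δv₁ = |v_t − v_c| = |29.103 − 35.062| = 5.959 km/s.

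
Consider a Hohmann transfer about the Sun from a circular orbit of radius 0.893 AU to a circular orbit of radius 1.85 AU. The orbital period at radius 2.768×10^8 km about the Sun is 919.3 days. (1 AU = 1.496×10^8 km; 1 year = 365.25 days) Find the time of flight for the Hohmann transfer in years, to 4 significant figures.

t = 0.8031 years

From Kepler's third law T² = 4π²r³/μ at r = 2.768×10^8 km, T = 919.3 days = 919.3 × 86400 s = 7.942752×10^7 s: μ = 4π²r³/T² = 1.32714×10^11 km³/s².
In km: r₁ = 0.893 × 1.496×10^8 = 1.335928×10^8 km; r₂ = 1.85 × 1.496×10^8 = 2.7676×10^8 km.
Semi-major axis of the transfer orbit: a_t = (1.335928×10^8 + 2.7676×10^8)/2 = 2.051764×10^8 km.
Half the transfer-orbit period gives t = π√(a_t³/μ) = 2.5344×10^7 s.
Converting: 2.5344×10^7 s ÷ 3.15576×10^7 s/year (365.25 × 86400) = 0.8031 years.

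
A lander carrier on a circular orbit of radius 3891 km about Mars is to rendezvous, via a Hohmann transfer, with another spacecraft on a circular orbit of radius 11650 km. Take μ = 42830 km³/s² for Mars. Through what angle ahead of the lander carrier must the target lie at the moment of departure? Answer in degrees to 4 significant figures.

φ = 81.95°

Transfer-ellipse semi-major axis a_t = (r₁ + r₂)/2 = (3891 + 11650)/2 = 7770.5 km.
The half-period of the transfer ellipse is t = π√(a_t³/μ) = 10398 s.
Target angular speed ω₂ = √(μ/r₂³) = 1.6458×10^-4 rad/s.
Angle swept by the target during transfer: ω₂·t = 1.7113 rad = 98.05°.
The lander carrier traverses 180° on the transfer ellipse, so the target must lead by 180° − 98.05° = 81.95°.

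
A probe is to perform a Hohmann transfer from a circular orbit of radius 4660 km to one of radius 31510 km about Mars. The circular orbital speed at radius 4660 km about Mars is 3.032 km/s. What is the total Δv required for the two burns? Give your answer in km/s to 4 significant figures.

Δv = 1.544 km/s

From the circular-orbit relation v² = μ/r at r = 4660 km: μ = v²r = (3.032)² × 4660 = 42839.5 km³/s².
Transfer-ellipse semi-major axis a_t = (r₁ + r₂)/2 = (4660 + 31510)/2 = 18085 km.
Circular speed at r₁: v₁ = √(μ/r₁) = √(42839.5/4660) = 3.0320 km/s.
Transfer-orbit speed at r₁ (vis-viva): v_p = √[μ(2/r₁ − 1/a_t)] = 4.0022 km/s.
First burn Δv₁ = |v_p − v₁| = 0.9702 km/s.
Circular speed at r₂: v₂ = √(μ/r₂) = 1.166 km/s.
Transfer-orbit speed at r₂: v_a = √[μ(2/r₂ − 1/a_t)] = 0.5919 km/s.
Second burn Δv₂ = |v₂ − v_a| = 0.5741 km/s.
Total Δv = Δv₁ + Δv₂ = 1.544 km/s.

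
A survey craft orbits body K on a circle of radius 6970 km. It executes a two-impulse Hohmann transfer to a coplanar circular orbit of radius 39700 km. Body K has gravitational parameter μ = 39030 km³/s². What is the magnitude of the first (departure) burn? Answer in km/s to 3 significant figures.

Δv₁ = 0.720 km/s

Transfer-ellipse semi-major axis a_t = (r₁ + r₂)/2 = (6970 + 39700)/2 = 23335 km.
Circular speed at r = 6970 km: v_c = √(μ/r) = 2.3664 km/s.
Vis-viva on the transfer ellipse at r = 6970 km gives v_t = √[μ(2/r − 1/a_t)] = 3.0866 km/s.
Δv₁ = |v_t − v_c| = |3.0866 − 2.3664| = 0.7202 km/s.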